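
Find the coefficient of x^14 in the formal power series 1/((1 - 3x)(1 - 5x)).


By partial fractions or Cauchy convolution:
The coefficient equals sum_{k=0}^{14} 3^k * 5^(14-k).
= 15251614609

15251614609


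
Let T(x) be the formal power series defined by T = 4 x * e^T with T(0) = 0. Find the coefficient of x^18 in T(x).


Apply the Lagrange inversion formula: if T = 4 x * phi(T) with phi(t) = e^t, then
[x^n] T = 4^n * (1/n) [t^(n-1)] phi(t)^n = 4^n * (1/n) [t^(n-1)] e^(n t) = 4^n * (1/n) * n^(n-1) / (n-1)! = 4^n * n^(n-1) / n!.
When c = 1 this is the Cayley count of rooted labeled trees on n vertices, divided by n!.
For n = 18: 4^18 * 18^17 / 18! = 68719476736 * 2185911559738696531968/6402373705728000 = 349351379311776170508288/14889875.

349351379311776170508288/14889875


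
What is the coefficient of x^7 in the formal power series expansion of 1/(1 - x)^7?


The expansion 1/(1 - x)^r = sum_{k>=0} C(k + r - 1, r - 1) x^k follows from the multiset / negative-binomial theorem (or from repeated differentiation of the geometric series).
For r = 7 and k = 7:
C(13, 6) = 6227020800 / (720 * 5040) = 1716.

1716


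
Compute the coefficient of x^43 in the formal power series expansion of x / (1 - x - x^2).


Let f(x) = sum_{k>=0} a_k x^k. Multiplying f(x) * (1 - x - x^2) = x and matching coefficients gives a_0 = 0, a_1 = 1, and a_k = a_{k-1} + a_{k-2} for k >= 2. These are the Fibonacci numbers F_k.
Iterating from F_0 = 0, F_1 = 1:
F_0=0, F_1=1, F_2=1, F_3=2, F_4=3, F_5=5, F_6=8, F_7=13, F_8=21, F_9=34, ...
F_43 = 433494437.

433494437


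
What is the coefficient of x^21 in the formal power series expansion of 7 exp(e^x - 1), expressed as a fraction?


exp(e^x - 1) is the exponential generating function for the Bell numbers Bell_k: exp(e^x - 1) = sum_{k>=0} Bell_k x^k / k!.
So the coefficient of x^21 in 7 exp(e^x - 1) is 7 Bell_21 / 21!.
Computing: Bell_21 = 474869816156751 and 21! = 51090942171709440000, giving
7 * 474869816156751/51090942171709440000 = 158289938718917/2432902008176640000.

158289938718917/2432902008176640000


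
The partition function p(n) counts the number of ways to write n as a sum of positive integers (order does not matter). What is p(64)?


Using the generating function prod_{k>=1} 1/(1-x^k), we compute p(64).
By dynamic programming over parts 1 through 64:
p(64) = 1741630

1741630


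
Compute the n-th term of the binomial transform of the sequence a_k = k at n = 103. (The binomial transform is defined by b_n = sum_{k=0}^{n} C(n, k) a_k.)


With a_k = k, b_n = sum_{k=0}^{n} C(n, k) k. Using k * C(n, k) = n * C(n-1, k-1) gives b_n = n * sum_{k>=1} C(n-1, k-1) = n * 2^(n-1).
For n = 103: 103 * 2^102 = 103 * 5070602400912917605986812821504 = 522272047294030513416641720614912.

522272047294030513416641720614912


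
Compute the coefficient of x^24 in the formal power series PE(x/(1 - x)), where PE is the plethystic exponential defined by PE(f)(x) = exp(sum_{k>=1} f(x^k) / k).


For f(x) = x/(1 - x) we have
sum_{k>=1} f(x^k) / k = sum_{k>=1} (1/k) * x^k / (1 - x^k) = sum_{k, m >= 1} x^(k m) / k,
which after exponentiating simplifies to
PE(x/(1 - x)) = prod_{k>=1} 1 / (1 - x^k).
This is the generating function for the partition function p(n), so the coefficient of x^24 is p(24).
Computing p(24) by dynamic programming over parts 1, 2, ..., 24: p(24) = 1575.

1575


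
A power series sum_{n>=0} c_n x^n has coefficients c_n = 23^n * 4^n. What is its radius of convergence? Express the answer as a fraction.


By the root test (Cauchy-Hadamard), the radius is R = 1 / limsup_n |c_n|^(1/n).
Here |c_n|^(1/n) = (23^n * 4^n)^(1/n) = 23 * 4 = 92 for all n.
So R = 1/92 = 1/92.

1/92


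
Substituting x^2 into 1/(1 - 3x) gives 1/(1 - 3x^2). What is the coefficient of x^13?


Since 1/(1 - 3x^2) only has even powers of x,
the coefficient of x^13 (odd) is 0.

0


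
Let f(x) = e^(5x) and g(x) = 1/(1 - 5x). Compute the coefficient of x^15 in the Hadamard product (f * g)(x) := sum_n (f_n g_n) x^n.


Expanding: f_k = 5^k/k! (from e^(5x)) and g_k = 5^k (from 1/(1 - 5x)). So the Hadamard coefficient (f * g)_k = 5^k 5^k / k! = (25)^k / k!.
For k = 15: 25^15/15! = 931322574615478515625/1307674368000 = 7450580596923828125/10461394944.

7450580596923828125/10461394944


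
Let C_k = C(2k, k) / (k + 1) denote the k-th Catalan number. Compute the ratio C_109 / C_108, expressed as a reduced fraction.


Using C_k = (2k)! / (k! (k+1)!), the ratio C_{k+1}/C_k simplifies to
C_{k+1}/C_k = [(2k+2)! / ((k+1)! (k+2)!)] * [k! (k+1)! / (2k)!]
 = (2k+2)(2k+1) / ((k+1)(k+2)) = 2(2k+1) / (k+2).
For k = 108: 2(2*108 + 1) / (108 + 2) = 434/110 = 217/55.

217/55


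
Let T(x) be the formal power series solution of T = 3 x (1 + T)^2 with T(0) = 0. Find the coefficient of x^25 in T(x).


Apply the Lagrange inversion formula: if T = 3 x * phi(T) with phi(t) = (1 + t)^2, then [x^n] T = 3^n * (1/n) [t^(n-1)] phi(t)^n = 3^n * (1/n) [t^(n-1)] (1 + t)^(2n) = 3^n * (1/n) C(2n, n-1).
Using the identity C(2n, n-1) = C(2n, n) * n / (n+1), the unscaled factor equals C(2n, n) / (n+1) = C_n, the n-th Catalan number.
For n = 25: C_25 = C(50, 25) / 26 = 126410606437752/26 = 4861946401452.
With the 3^25 = 847288609443 factor, the coefficient is 847288609443 * 4861946401452 = 4119471805672662916111236.

4119471805672662916111236


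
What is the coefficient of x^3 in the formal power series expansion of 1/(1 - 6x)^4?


The general identity 1/(1 - c x)^r = sum_{k>=0} c^k C(k + r - 1, r - 1) x^k follows by substituting y = c x into 1/(1 - y)^r = sum_{k>=0} C(k + r - 1, r - 1) y^k.
For c = 6, r = 4, k = 3:
6^3 * C(6, 3) = 216 * 20 = 4320.

4320


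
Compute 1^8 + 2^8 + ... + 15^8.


This power sum has a closed form given by Faulhaber's formula
sum_{k=1}^{m} k^p = (1 / (p + 1)) * sum_{j=0}^{p} C(p + 1, j) B_j m^(p + 1 - j),
but for small m direct computation is fastest:
1 + 256 + 6561 + 65536 + 390625 + 1679616 + 5764801 + 16777216 + 43046721 + 100000000 + 214358881 + 429981696 + 815730721 + 1475789056 + 2562890625 = 5666482312.

5666482312


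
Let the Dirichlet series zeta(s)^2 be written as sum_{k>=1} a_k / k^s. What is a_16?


The Dirichlet convolution of the constant function 1 with itself gives (1 * 1)(k) = sum_{d | k} 1 = d(k), the number of positive divisors of k.
Since zeta(s) = sum_{k>=1} 1/k^s, we have zeta(s)^2 = sum_{k>=1} d(k)/k^s, so a_k = d(k).
For k = 16: the divisors are 1, 2, 4, 8, 16.
Count = 5.

5


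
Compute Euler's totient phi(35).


phi(n) counts integers in [1, n] coprime to n. Using the multiplicative formula phi(n) = n * prod_{p | n} (1 - 1/p):
35 = 5 * 7, so
phi(35) = 35 * (1 - 1/5) * (1 - 1/7) = 24.

24


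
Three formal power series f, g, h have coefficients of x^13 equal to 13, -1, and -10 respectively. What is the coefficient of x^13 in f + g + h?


Series addition is componentwise:
13 + -1 + -10
= 2

2


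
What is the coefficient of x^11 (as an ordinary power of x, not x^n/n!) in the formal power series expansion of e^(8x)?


The exponential series is e^y = sum_{k>=0} y^k / k!. Substituting y = 8x gives
e^(8x) = sum_{k>=0} 8^k x^k / k!.
So the coefficient of x^n is a^n/n! with a = 8, n = 11:
8^11 / 11! = 8589934592/39916800 = 33554432/155925

33554432/155925


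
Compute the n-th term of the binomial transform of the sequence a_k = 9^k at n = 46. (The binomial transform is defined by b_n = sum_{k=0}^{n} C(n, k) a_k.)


With a_k = 9^k, b_n = sum_{k=0}^{n} C(n, k) 9^k = (1 + 9)^n by the binomial theorem.
For n = 46: (1 + 9)^46 = 10^46 = 10000000000000000000000000000000000000000000000.

10000000000000000000000000000000000000000000000


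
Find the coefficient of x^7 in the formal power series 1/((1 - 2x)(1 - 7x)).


By partial fractions or Cauchy convolution:
The coefficient equals sum_{k=0}^{7} 2^k * 7^(7-k).
= 1152909

1152909


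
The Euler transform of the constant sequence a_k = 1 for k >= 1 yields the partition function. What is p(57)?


The Euler transform converts the sequence a_k = 1 into the number of integer partitions.
Using the recurrence or dynamic programming:
p(57) = 614154

614154


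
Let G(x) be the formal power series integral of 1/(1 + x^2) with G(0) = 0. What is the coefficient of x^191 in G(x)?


1/(1 + x^2) = sum_{j>=0} (-1)^j x^(2j). Integrating termwise with G(0) = 0:
G(x) = sum_{j>=0} (-1)^j x^(2j+1) / (2j+1) = arctan(x).
Only odd powers are nonzero. For x^191 write 191 = 2*95 + 1, giving
(-1)^95 / 191 = -1/191 = -1/191.

-1/191


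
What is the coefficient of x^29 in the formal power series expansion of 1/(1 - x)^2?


The negative binomial / multiset identity is
1/(1 - x)^r = sum_{k>=0} C(k + r - 1, r - 1) x^k.
Here r = 2 and k = 29, so the coefficient is
C(29 + 1, 1) = C(30, 1)
= 30

30


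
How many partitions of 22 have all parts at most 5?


Using the generating function (1-x)^(-1)(1-x^2)^(-1)...(1-x^5)^(-1),
the coefficient of x^22 counts these restricted partitions.
Result = 255

255


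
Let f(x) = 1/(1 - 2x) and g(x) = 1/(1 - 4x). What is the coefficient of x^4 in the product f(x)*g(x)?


The coefficient of x^n in f*g is the Cauchy product: sum_{k=0}^{n} a^k * b^(n-k).
With a=2, b=4, n=4:
sum_{k=0}^{4} 2^k * 4^(4-k)
= 496

496


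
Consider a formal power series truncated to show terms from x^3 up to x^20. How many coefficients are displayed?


From x^3 to x^20 inclusive, the count is 20 - 3 + 1 = 18.

18


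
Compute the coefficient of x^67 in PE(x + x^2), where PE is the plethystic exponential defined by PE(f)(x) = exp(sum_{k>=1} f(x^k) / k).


With f(x) = x + x^2, the exponent is sum_{k>=1} (x^k + x^(2k)) / k = -ln(1 - x) - ln(1 - x^2). Exponentiating:
PE(x + x^2) = 1 / ((1 - x)(1 - x^2)).
This is the generating function for partitions of n into parts of size 1 or 2. The number of 2's can be any j in 0..33, and the rest are 1's, so
[x^67] = floor(67/2) + 1 = 34.

34


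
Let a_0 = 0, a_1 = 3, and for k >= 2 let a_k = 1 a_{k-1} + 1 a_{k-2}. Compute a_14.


Iterating the recurrence forward:
a_0 = 0
a_1 = 3
a_2 = 1*3 + 1*0 = 3
a_3 = 1*3 + 1*3 = 6
a_4 = 1*6 + 1*3 = 9
a_5 = 1*9 + 1*6 = 15
a_6 = 1*15 + 1*9 = 24
a_7 = 1*24 + 1*15 = 39
a_8 = 1*39 + 1*24 = 63
a_9 = 1*63 + 1*39 = 102
a_10 = 1*102 + 1*63 = 165
a_11 = 1*165 + 1*102 = 267
a_12 = 1*267 + 1*165 = 432
a_13 = 1*432 + 1*267 = 699
a_14 = 1*699 + 1*432 = 1131
So a_14 = 1131.

1131


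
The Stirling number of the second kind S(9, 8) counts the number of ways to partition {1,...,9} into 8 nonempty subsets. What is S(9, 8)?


Using the explicit formula S(n,k) = (1/k!) sum_{j=0}^{k} (-1)^(k-j) C(k,j) j^n:
S(9, 8) = 36
Equivalently, S(n,k) is n! times the coefficient of x^n in the EGF (e^x - 1)^k / k!.

36


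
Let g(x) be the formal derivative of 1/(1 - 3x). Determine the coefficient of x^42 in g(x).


Differentiate termwise: d/dx sum_{k>=0} 3^k x^k = sum_{k>=1} k 3^k x^(k-1) = sum_{j>=0} (j+1) 3^(j+1) x^j.
Equivalently, d/dx [1/(1 - 3x)] = 3/(1 - 3x)^2.
For j = 42: 43 * 3^43 = 43 * 328256967394537077627 = 14115049597965094337961.

14115049597965094337961


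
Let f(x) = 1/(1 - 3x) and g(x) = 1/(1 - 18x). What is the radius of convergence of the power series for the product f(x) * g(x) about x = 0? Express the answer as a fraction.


The radius of 1/(1 - 3x) is 1/3 (nearest singularity at x = 1/3), and the radius of 1/(1 - 18x) is 1/18.
The product f(x)*g(x) = 1/((1 - 3x)(1 - 18x)) has singularities at both 1/3 and 1/18, so its radius of convergence is the distance to the nearest one:
min(1/3, 1/18) = 1/18.

1/18


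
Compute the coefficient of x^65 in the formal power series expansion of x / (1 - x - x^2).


Let f(x) = sum_{k>=0} a_k x^k. Multiplying f(x) * (1 - x - x^2) = x and matching coefficients gives a_0 = 0, a_1 = 1, and a_k = a_{k-1} + a_{k-2} for k >= 2. These are the Fibonacci numbers F_k.
Iterating from F_0 = 0, F_1 = 1:
F_0=0, F_1=1, F_2=1, F_3=2, F_4=3, F_5=5, F_6=8, F_7=13, F_8=21, F_9=34, ...
F_65 = 17167680177565.

17167680177565


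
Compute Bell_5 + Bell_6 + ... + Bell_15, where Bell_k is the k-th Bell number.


Recall Bell_k counts set partitions of a k-set (with Bell_0 = 1 by convention).
Bell_5 through Bell_15: 52, 203, 877, 4140, 21147, 115975, 678570, 4213597, 27644437, 190899322, 1382958545
Sum = 52 + 203 + 877 + 4140 + 21147 + 115975 + 678570 + 4213597 + 27644437 + 190899322 + 1382958545 = 1606536865.

1606536865


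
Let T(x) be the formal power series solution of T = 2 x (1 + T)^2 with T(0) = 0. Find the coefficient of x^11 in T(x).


Apply the Lagrange inversion formula: if T = 2 x * phi(T) with phi(t) = (1 + t)^2, then [x^n] T = 2^n * (1/n) [t^(n-1)] phi(t)^n = 2^n * (1/n) [t^(n-1)] (1 + t)^(2n) = 2^n * (1/n) C(2n, n-1).
Using the identity C(2n, n-1) = C(2n, n) * n / (n+1), the unscaled factor equals C(2n, n) / (n+1) = C_n, the n-th Catalan number.
For n = 11: C_11 = C(22, 11) / 12 = 705432/12 = 58786.
With the 2^11 = 2048 factor, the coefficient is 2048 * 58786 = 120393728.

120393728


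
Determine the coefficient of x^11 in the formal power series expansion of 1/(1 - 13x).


The geometric series identity gives 1/(1 - c x) = sum_{k>=0} c^k x^k, so the coefficient of x^k is c^k.
Here c = 13 and k = 11.
Computing: 13^11 = 1792160394037

1792160394037


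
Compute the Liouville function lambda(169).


The Liouville function is lambda(k) = (-1)^Omega(k), where Omega(k) counts the prime factors of k with multiplicity.
Factoring: 169 = 13 * 13, so Omega(169) = 2.
lambda(169) = (-1)^2 = 1.

1


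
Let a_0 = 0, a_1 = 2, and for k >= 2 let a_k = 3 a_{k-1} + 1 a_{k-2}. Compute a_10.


Iterating the recurrence forward:
a_0 = 0
a_1 = 2
a_2 = 3*2 + 1*0 = 6
a_3 = 3*6 + 1*2 = 20
a_4 = 3*20 + 1*6 = 66
a_5 = 3*66 + 1*20 = 218
a_6 = 3*218 + 1*66 = 720
a_7 = 3*720 + 1*218 = 2378
a_8 = 3*2378 + 1*720 = 7854
a_9 = 3*7854 + 1*2378 = 25940
a_10 = 3*25940 + 1*7854 = 85674
So a_10 = 85674.

85674


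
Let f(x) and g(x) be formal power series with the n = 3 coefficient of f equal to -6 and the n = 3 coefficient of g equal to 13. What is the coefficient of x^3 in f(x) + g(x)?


Addition of formal power series is termwise.
The coefficient of x^3 in f + g = -6 + 13
= 7

7


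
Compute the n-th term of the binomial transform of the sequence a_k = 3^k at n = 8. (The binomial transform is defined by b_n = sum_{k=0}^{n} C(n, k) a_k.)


With a_k = 3^k, b_n = sum_{k=0}^{n} C(n, k) 3^k = (1 + 3)^n by the binomial theorem.
For n = 8: (1 + 3)^8 = 4^8 = 65536.

65536


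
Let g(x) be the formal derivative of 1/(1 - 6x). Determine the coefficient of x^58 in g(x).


Differentiate termwise: d/dx sum_{k>=0} 6^k x^k = sum_{k>=1} k 6^k x^(k-1) = sum_{j>=0} (j+1) 6^(j+1) x^j.
Equivalently, d/dx [1/(1 - 6x)] = 6/(1 - 6x)^2.
For j = 58: 59 * 6^59 = 59 * 8145612996781542914887125378962433977610141696 = 480591166810111031978340397358783604678998360064.

480591166810111031978340397358783604678998360064


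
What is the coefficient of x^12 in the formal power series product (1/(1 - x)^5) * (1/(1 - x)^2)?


Combine the factors: (1/(1 - x)^5) * (1/(1 - x)^2) = 1/(1 - x)^7.
Then use 1/(1 - x)^r = sum_{k>=0} C(k + r - 1, r - 1) x^k with r = 7 and k = 12:
C(18, 6) = 18564.

18564


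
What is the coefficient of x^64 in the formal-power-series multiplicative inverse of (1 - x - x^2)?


Let the inverse be f(x) = sum_{k>=0} a_k x^k. From f(x) * (1 - x - x^2) = 1 and matching coefficients:
 x^0: a_0 = 1.
 x^1: a_1 - a_0 = 0, so a_1 = 1.
 x^k (k >= 2): a_k - a_{k-1} - a_{k-2} = 0, i.e. a_k = a_{k-1} + a_{k-2}.
This is the Fibonacci-type recurrence shifted so that a_0 = a_1 = 1.
Iterating: a_0=1, a_1=1, a_2=2, a_3=3, a_4=5, a_5=8, a_6=13, a_7=21, a_8=34, a_9=55, ...
a_64 = 17167680177565.

17167680177565


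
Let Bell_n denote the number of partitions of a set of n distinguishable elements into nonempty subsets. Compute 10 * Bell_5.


Bell_5 can be computed from the Bell triangle or from Dobinski's identity Bell_n = (1/e) * sum_{k>=0} k^n / k!.
Computing Bell_5 = 52.
Then 10 * 52 = 520.

520


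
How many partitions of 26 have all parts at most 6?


Using the generating function (1-x)^(-1)(1-x^2)^(-1)...(1-x^6)^(-1),
the coefficient of x^26 counts these restricted partitions.
Result = 709

709


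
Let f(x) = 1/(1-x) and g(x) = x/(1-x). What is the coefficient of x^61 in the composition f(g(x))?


First simplify the composition: f(g(x)) = 1/(1 - x/(1-x)) = (1-x)/((1-x) - x) = (1-x)/(1-2x).
Now extract the coefficient. Write (1-x)/(1-2x) = 1/(1-2x) - x/(1-2x).
The coefficient of x^n in 1/(1-2x) is 2^n, and in x/(1-2x) is 2^(n-1) (for n >= 1).
So the coefficient of x^61 is 2^61 - 2^60 = 2305843009213693952 - 1152921504606846976 = 1152921504606846976.

1152921504606846976


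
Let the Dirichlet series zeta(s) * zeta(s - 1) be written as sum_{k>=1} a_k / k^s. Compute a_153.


Convolution gives a_k = sum_{d | k} d * 1 = sum_{d | k} d = sigma(k), the sum of positive divisors of k.
For k = 153, the divisors are 1, 3, 9, 17, 51, 153, so
sigma(153) = 1 + 3 + 9 + 17 + 51 + 153 = 234.

234


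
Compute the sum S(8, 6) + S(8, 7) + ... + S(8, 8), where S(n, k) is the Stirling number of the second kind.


By definition, S(n, k) counts partitions of an n-set into exactly k nonempty blocks.
Computing row n = 8 for k = 6..8:
S(8, k): 266, 28, 1
Sum = 295.

295


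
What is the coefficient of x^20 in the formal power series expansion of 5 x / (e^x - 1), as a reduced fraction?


The exponential generating function for Bernoulli numbers is
x / (e^x - 1) = sum_{k>=0} B_k x^k / k!.
So the coefficient of x^20 in 5 x / (e^x - 1) is 5 B_20 / 20!.
Computing: B_20 = -174611/330, 20! = 2432902008176640000, giving
5 * -174611/330 / 2432902008176640000 = -174611/160571532539658240000.

-174611/160571532539658240000


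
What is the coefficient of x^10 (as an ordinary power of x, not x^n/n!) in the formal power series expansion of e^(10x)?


The exponential series is e^y = sum_{k>=0} y^k / k!. Substituting y = 10x gives
e^(10x) = sum_{k>=0} 10^k x^k / k!.
So the coefficient of x^n is a^n/n! with a = 10, n = 10:
10^10 / 10! = 10000000000/3628800 = 1562500/567

1562500/567


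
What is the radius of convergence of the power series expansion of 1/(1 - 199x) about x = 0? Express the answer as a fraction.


Expanding 1/(1 - 199x) = sum_{k>=0} 199^k x^k, the series converges when |199x| < 1, i.e., |x| < 1/199.
So the radius of convergence is 1/199 = 1/199.

1/199


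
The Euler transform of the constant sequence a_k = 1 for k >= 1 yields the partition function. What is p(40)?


The Euler transform converts the sequence a_k = 1 into the number of integer partitions.
Using the recurrence or dynamic programming:
p(40) = 37338

37338


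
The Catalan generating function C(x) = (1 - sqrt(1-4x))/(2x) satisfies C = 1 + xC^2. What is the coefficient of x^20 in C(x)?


Substituting x -> x scales the n-th coefficient by 1, so [x^20] C(x) = C_20.
C_20 = C(2*20, 20)/(21) = 137846528820/21 = 6564120420.
= 6564120420.

6564120420


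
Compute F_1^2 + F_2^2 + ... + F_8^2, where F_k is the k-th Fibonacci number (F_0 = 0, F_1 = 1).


There is a standard identity sum_{k=0}^{N} F_k^2 = F_N * F_{N+1} (proved inductively from the telescoping relation F_k^2 = F_k F_{k+1} - F_{k-1} F_k). Then
sum_{k=1}^{8} F_k^2 = F_8 F_9 - F_0 F_1.
Computing: F_8 = 21, F_9 = 34, F_0 = 0, F_1 = 1.
Sum = 21 * 34 - 0 * 1 = 714.

714


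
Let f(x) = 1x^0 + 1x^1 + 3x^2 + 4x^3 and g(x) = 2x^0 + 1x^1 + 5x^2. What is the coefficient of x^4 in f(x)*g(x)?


Cauchy product at x^4:
3*5 + 4*1
= 19

19


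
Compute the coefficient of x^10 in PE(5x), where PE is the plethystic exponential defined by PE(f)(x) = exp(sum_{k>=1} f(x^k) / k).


With f(x) = 5x, the exponent is sum_{k>=1} 5 x^k / k = 5 * (-ln(1 - x)). Exponentiating:
PE(5x) = exp(-5 ln(1 - x)) = 1/(1 - x)^5.
By the negative binomial expansion, [x^n] 1/(1 - x)^5 = C(n + 4, 4).
For n = 10: C(14, 4) = 1001.

1001


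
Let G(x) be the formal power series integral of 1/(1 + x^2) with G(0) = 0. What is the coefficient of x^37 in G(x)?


1/(1 + x^2) = sum_{j>=0} (-1)^j x^(2j). Integrating termwise with G(0) = 0:
G(x) = sum_{j>=0} (-1)^j x^(2j+1) / (2j+1) = arctan(x).
Only odd powers are nonzero. For x^37 write 37 = 2*18 + 1, giving
(-1)^18 / 37 = 1/37 = 1/37.

1/37


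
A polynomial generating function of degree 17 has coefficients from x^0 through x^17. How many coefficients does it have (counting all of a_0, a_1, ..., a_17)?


A polynomial of degree 17 takes the form a_0 + a_1 x + ... + a_17 x^17.
The number of coefficients is 17 + 1 = 18.

18


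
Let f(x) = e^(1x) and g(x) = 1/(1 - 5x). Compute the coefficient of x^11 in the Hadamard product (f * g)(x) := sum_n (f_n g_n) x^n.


Expanding: f_k = 1^k/k! (from e^(1x)) and g_k = 5^k (from 1/(1 - 5x)). So the Hadamard coefficient (f * g)_k = 1^k 5^k / k! = (5)^k / k!.
For k = 11: 5^11/11! = 48828125/39916800 = 1953125/1596672.

1953125/1596672


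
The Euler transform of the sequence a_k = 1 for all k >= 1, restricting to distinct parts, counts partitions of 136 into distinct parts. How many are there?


Partitions of 136 into distinct parts can be computed via generating function.
Product (1+x)(1+x^2)(1+x^3)...
The coefficient of x^136 = 7215644

7215644


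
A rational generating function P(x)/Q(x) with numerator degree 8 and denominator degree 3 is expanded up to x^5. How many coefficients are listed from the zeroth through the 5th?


Expanding up to x^5 gives the coefficients for x^0, x^1, ..., x^5.
That is 5 + 1 = 6 coefficients in total.

6


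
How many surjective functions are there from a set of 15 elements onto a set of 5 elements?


By inclusion-exclusion on which target elements are missed, the number of surjections from an n-set onto a k-set is
surj(n, k) = sum_{j=0}^{k} (-1)^j C(k, j) (k - j)^n.
Equivalently surj(n, k) = k! * S(n, k), where S(n, k) is the Stirling number of the second kind.
For n = 15, k = 5:
S(15, 5) = 210766920, so
surj = 5! * 210766920 = 120 * 210766920 = 25292030400.

25292030400


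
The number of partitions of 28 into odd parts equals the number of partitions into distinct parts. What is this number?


Computing partitions of 28 into odd parts (1, 3, 5, ...):
Using the generating function prod_{k>=0} 1/(1-x^(2k+1)),
the count is 222

222


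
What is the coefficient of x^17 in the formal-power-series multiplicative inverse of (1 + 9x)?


The inverse is 1/(1 + 9x). Apply the geometric identity 1/(1 - y) = sum_{k>=0} y^k with y = -9x:
1/(1 + 9x) = sum_{k>=0} (-9)^k x^k.
So the coefficient of x^17 is (-9)^17 = -16677181699666569.

-16677181699666569


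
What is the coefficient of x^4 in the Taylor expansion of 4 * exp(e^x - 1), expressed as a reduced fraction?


exp(e^x - 1) = sum_{k>=0} Bell_k x^k / k!, where Bell_k is the k-th Bell number.
So the coefficient of x^4 is 4 * Bell_4 / 4!.
Computing: Bell_4 = 15 and 4! = 24, giving
4 * 15/24 = 5/2.

5/2


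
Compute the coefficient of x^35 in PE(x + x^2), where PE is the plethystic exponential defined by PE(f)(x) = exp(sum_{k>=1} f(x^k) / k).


With f(x) = x + x^2, the exponent is sum_{k>=1} (x^k + x^(2k)) / k = -ln(1 - x) - ln(1 - x^2). Exponentiating:
PE(x + x^2) = 1 / ((1 - x)(1 - x^2)).
This is the generating function for partitions of n into parts of size 1 or 2. The number of 2's can be any j in 0..17, and the rest are 1's, so
[x^35] = floor(35/2) + 1 = 18.

18


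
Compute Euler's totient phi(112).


phi(n) counts integers in [1, n] coprime to n. Using the multiplicative formula phi(n) = n * prod_{p | n} (1 - 1/p):
112 = 2^4 * 7, so
phi(112) = 112 * (1 - 1/2) * (1 - 1/7) = 48.

48


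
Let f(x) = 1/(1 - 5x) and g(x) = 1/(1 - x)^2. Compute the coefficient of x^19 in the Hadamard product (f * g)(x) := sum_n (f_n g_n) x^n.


f has coefficients f_k = 5^k. For g = 1/(1 - x)^2 the coefficient is g_k = C(k + 1, 1) = k + 1. The Hadamard coefficient is (f * g)_k = 5^k * (k + 1).
For k = 19: 5^19 * 20 = 19073486328125 * 20 = 381469726562500.

381469726562500


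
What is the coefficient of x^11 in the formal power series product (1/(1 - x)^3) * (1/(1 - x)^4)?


Combine the factors: (1/(1 - x)^3) * (1/(1 - x)^4) = 1/(1 - x)^7.
Then use 1/(1 - x)^r = sum_{k>=0} C(k + r - 1, r - 1) x^k with r = 7 and k = 11:
C(17, 6) = 12376.

12376


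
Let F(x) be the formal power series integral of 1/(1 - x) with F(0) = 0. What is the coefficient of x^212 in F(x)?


1/(1 - x) = sum_{k>=0} x^k. Integrating termwise and using F(0) = 0 gives
F(x) = sum_{k>=0} x^(k+1) / (k+1) = sum_{m>=1} x^m / m = -ln(1 - x).
So the coefficient of x^212 is 1/212 = 1/212.

1/212


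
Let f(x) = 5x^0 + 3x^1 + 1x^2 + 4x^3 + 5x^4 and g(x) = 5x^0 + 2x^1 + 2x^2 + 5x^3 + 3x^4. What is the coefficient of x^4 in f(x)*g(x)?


Cauchy product at x^4:
5*3 + 3*5 + 1*2 + 4*2 + 5*5
= 65

65


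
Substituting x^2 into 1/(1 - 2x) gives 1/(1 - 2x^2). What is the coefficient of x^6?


The coefficient of x^(2m) in 1/(1 - 2x^2) is 2^m.
With n = 6 = 2*3, the coefficient is 2^3 = 8.

8


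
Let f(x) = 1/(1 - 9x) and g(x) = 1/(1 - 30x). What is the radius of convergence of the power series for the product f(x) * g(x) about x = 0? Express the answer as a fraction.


The radius of 1/(1 - 9x) is 1/9 (nearest singularity at x = 1/9), and the radius of 1/(1 - 30x) is 1/30.
The product f(x)*g(x) = 1/((1 - 9x)(1 - 30x)) has singularities at both 1/9 and 1/30, so its radius of convergence is the distance to the nearest one:
min(1/9, 1/30) = 1/30.

1/30


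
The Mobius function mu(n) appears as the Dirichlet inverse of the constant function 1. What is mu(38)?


38 = 2 * 19 (all distinct primes).
mu(38) = (-1)^2 = 1

1


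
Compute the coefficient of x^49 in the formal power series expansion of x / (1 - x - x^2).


Let f(x) = sum_{k>=0} a_k x^k. Multiplying f(x) * (1 - x - x^2) = x and matching coefficients gives a_0 = 0, a_1 = 1, and a_k = a_{k-1} + a_{k-2} for k >= 2. These are the Fibonacci numbers F_k.
Iterating from F_0 = 0, F_1 = 1:
F_0=0, F_1=1, F_2=1, F_3=2, F_4=3, F_5=5, F_6=8, F_7=13, F_8=21, F_9=34, ...
F_49 = 7778742049.

7778742049


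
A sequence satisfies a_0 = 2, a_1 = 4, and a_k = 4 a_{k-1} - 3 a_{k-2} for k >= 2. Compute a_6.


The characteristic equation is t^2 - 4 t + 3 = 0, with roots r_1 = 3 and r_2 = 1 (so c_1 = r_1 + r_2, c_2 = -r_1 r_2 as required).
One can use the closed form a_n = A r_1^n + B r_2^n, but direct iteration is more reliable:
a_0 = 2, a_1 = 4, a_2 = 10, a_3 = 28, a_4 = 82, a_5 = 244, a_6 = 730.
So a_6 = 730.

730


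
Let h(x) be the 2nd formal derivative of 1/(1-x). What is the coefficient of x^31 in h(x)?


Differentiating 2 times: d^2/dx^2 [1/(1-x)] = 2!/(1-x)^3.
The expansion 1/(1-x)^3 = sum_{k>=0} C(k+2, 2) x^k, so the coefficient of x^n in 2!/(1-x)^3 is 2! * C(n+2, 2).
For n = 31: 2 * C(33, 2) = 2 * 528 = 1056

1056


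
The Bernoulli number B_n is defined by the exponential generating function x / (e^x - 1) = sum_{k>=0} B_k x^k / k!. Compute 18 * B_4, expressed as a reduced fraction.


Bernoulli numbers can also be computed recursively via B_0 = 1 and sum_{j=0}^{m} C(m+1, j) B_j = 0 for m >= 1. Odd-index Bernoulli numbers vanish for k >= 3.
Computing B_4 = -1/30, so 18 * B_4 = 18 * -1/30 = -3/5.

-3/5


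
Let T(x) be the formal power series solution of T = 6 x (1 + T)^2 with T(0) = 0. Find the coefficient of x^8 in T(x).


Apply the Lagrange inversion formula: if T = 6 x * phi(T) with phi(t) = (1 + t)^2, then [x^n] T = 6^n * (1/n) [t^(n-1)] phi(t)^n = 6^n * (1/n) [t^(n-1)] (1 + t)^(2n) = 6^n * (1/n) C(2n, n-1).
Using the identity C(2n, n-1) = C(2n, n) * n / (n+1), the unscaled factor equals C(2n, n) / (n+1) = C_n, the n-th Catalan number.
For n = 8: C_8 = C(16, 8) / 9 = 12870/9 = 1430.
With the 6^8 = 1679616 factor, the coefficient is 1679616 * 1430 = 2401850880.

2401850880


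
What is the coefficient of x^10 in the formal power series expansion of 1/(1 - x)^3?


The negative binomial / multiset identity is
1/(1 - x)^r = sum_{k>=0} C(k + r - 1, r - 1) x^k.
Here r = 3 and k = 10, so the coefficient is
C(10 + 2, 2) = C(12, 2)
= 66

66


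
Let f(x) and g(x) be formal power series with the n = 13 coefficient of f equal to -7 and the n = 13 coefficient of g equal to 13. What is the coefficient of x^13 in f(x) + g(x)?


Addition of formal power series is termwise.
The coefficient of x^13 in f + g = -7 + 13
= 6

6


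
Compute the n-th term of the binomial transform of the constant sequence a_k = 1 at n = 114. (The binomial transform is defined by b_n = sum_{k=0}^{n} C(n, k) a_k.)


With a_k = 1 for all k, b_n = sum_{k=0}^{n} C(n, k) = 2^n by the binomial theorem.
For n = 114: 2^114 = 20769187434139310514121985316880384.

20769187434139310514121985316880384


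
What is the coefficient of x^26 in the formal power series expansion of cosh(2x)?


The Maclaurin series is cosh(t) = sum_{m>=0} t^(2m) / (2m)!, so substituting t = 2x, only even powers of x are nonzero, with coefficient of x^(2m) equal to 2^(2m) / (2m)!.
For x^26 the coefficient is 2^26/26! = 67108864/403291461126605635584000000 = 8/48076088562799171875.

8/48076088562799171875


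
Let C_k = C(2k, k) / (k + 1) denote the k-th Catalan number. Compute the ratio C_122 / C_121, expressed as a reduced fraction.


Using C_k = (2k)! / (k! (k+1)!), the ratio C_{k+1}/C_k simplifies to
C_{k+1}/C_k = [(2k+2)! / ((k+1)! (k+2)!)] * [k! (k+1)! / (2k)!]
 = (2k+2)(2k+1) / ((k+1)(k+2)) = 2(2k+1) / (k+2).
For k = 121: 2(2*121 + 1) / (121 + 2) = 486/123 = 162/41.

162/41


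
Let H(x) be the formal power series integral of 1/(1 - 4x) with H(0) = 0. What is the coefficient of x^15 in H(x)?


1/(1 - 4x) = sum_{k>=0} 4^k x^k. Integrating termwise with H(0) = 0:
H(x) = sum_{k>=0} 4^k x^(k+1) / (k+1) = sum_{m>=1} 4^(m-1) x^m / m.
For m = 15: 4^14/15 = 268435456/15 = 268435456/15.

268435456/15


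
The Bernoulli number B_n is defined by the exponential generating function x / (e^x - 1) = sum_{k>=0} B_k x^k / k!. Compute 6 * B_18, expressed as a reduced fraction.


Bernoulli numbers can also be computed recursively via B_0 = 1 and sum_{j=0}^{m} C(m+1, j) B_j = 0 for m >= 1. Odd-index Bernoulli numbers vanish for k >= 3.
Computing B_18 = 43867/798, so 6 * B_18 = 6 * 43867/798 = 43867/133.

43867/133


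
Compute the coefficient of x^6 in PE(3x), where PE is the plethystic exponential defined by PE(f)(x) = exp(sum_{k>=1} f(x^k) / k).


With f(x) = 3x, the exponent is sum_{k>=1} 3 x^k / k = 3 * (-ln(1 - x)). Exponentiating:
PE(3x) = exp(-3 ln(1 - x)) = 1/(1 - x)^3.
By the negative binomial expansion, [x^n] 1/(1 - x)^3 = C(n + 2, 2).
For n = 6: C(8, 2) = 28.

28


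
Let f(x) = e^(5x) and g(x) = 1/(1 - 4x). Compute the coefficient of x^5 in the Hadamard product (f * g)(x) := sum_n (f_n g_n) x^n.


Expanding: f_k = 5^k/k! (from e^(5x)) and g_k = 4^k (from 1/(1 - 4x)). So the Hadamard coefficient (f * g)_k = 5^k 4^k / k! = (20)^k / k!.
For k = 5: 20^5/5! = 3200000/120 = 80000/3.

80000/3


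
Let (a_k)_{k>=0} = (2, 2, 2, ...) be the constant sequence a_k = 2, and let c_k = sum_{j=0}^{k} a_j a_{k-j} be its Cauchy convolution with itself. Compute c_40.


Since a_j = 2 for all j >= 0, the convolution sum becomes
c_k = sum_{j=0}^{k} 2 * 2 = 4 * (k + 1).
Equivalently, the generating function of (a_k) is 2/(1 - x) and its square is 4/(1 - x)^2 = sum_{k>=0} 4(k + 1) x^k.
For k = 40: 4 * 41 = 164.

164


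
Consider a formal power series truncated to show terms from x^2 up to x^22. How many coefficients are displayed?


From x^2 to x^22 inclusive, the count is 22 - 2 + 1 = 21.

21


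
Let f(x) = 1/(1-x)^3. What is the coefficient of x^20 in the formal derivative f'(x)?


Differentiate: d/dx [ 1/(1-x)^r ] = r / (1-x)^(r+1).
Here r = 3, so f'(x) = 3 / (1-x)^4.
The expansion of 1/(1-x)^(r+1) has coefficient of x^n equal to C(n+r, r).
So the coefficient of x^20 in f'(x) is
3 * C(23, 3) = 3 * 1771 = 5313

5313


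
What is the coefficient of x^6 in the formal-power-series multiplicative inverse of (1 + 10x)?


The inverse is 1/(1 + 10x). Apply the geometric identity 1/(1 - y) = sum_{k>=0} y^k with y = -10x:
1/(1 + 10x) = sum_{k>=0} (-10)^k x^k.
So the coefficient of x^6 is (-10)^6 = 1000000.

1000000


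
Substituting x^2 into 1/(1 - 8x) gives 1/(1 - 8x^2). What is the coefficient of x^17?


Since 1/(1 - 8x^2) only has even powers of x,
the coefficient of x^17 (odd) is 0.

0


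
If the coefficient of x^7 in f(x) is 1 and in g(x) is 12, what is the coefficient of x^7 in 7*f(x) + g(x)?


Scalar multiplication scales coefficients: 7 * 1 = 7.
Then add the g coefficient: 7 + 12
= 19

19


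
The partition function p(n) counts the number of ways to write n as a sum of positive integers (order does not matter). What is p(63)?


Using the generating function prod_{k>=1} 1/(1-x^k), we compute p(63).
By dynamic programming over parts 1 through 63:
p(63) = 1505499

1505499


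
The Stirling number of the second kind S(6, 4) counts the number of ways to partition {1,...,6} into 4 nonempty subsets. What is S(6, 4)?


Using the explicit formula S(n,k) = (1/k!) sum_{j=0}^{k} (-1)^(k-j) C(k,j) j^n:
S(6, 4) = 65
Equivalently, S(n,k) is n! times the coefficient of x^n in the EGF (e^x - 1)^k / k!.

65


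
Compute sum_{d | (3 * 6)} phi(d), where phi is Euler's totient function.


First, 3 * 6 = 18. One classical identity is sum_{d | n} phi(d) = n (each k in [1, n] has a unique gcd with n, and among the k's with gcd(k, n) = n/d there are phi(d) of them). So the sum equals 18. We also verify directly:
Divisors of 18: 1, 2, 3, 6, 9, 18.
phi values: 1, 1, 2, 2, 6, 6.
Sum = 18.

18


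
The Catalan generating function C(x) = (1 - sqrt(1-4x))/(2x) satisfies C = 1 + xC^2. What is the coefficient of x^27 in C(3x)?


Substituting x -> 3x scales the n-th coefficient by 3^n, so [x^27] C(3x) = 3^27 * C_27.
C_27 = C(2*27, 27)/(28) = 1946939425648112/28 = 69533550916004.
So 3^27 * 69533550916004 = 7625597484987 * 69533550916004 = 530234870987295612488031948.

530234870987295612488031948


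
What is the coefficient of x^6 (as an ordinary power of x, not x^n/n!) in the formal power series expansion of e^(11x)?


The exponential series is e^y = sum_{k>=0} y^k / k!. Substituting y = 11x gives
e^(11x) = sum_{k>=0} 11^k x^k / k!.
So the coefficient of x^n is a^n/n! with a = 11, n = 6:
11^6 / 6! = 1771561/720 = 1771561/720

1771561/720


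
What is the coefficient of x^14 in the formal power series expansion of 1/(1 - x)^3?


The expansion 1/(1 - x)^r = sum_{k>=0} C(k + r - 1, r - 1) x^k follows from the multiset / negative-binomial theorem (or from repeated differentiation of the geometric series).
For r = 3 and k = 14:
C(16, 2) = 20922789888000 / (2 * 87178291200) = 120.

120


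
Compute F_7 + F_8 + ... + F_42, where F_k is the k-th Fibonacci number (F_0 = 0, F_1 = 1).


Use the identity sum_{k=0}^{N} F_k = F_{N+2} - 1 (which follows from F_{k+2} - F_{k+1} = F_k). Then
sum_{k=7}^{42} F_k = (F_{44} - 1) - (F_{8} - 1) = F_{44} - F_{8}.
Computing: F_{44} = 701408733, F_{8} = 21, so
Sum = 701408733 - 21 = 701408712.

701408712


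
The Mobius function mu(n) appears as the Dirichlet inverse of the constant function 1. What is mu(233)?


233 = 233 (all distinct primes).
mu(233) = (-1)^1 = -1

-1


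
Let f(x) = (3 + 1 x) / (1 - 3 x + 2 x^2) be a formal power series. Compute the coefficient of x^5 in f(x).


Write f(x) = sum_{k>=0} a_k x^k. Multiplying both sides by 1 - 3 x + 2 x^2 gives
(1 - 3 x + 2 x^2) sum_{k>=0} a_k x^k = 3 + 1 x.
Matching coefficients:
 x^0: a_0 = 3
 x^1: a_1 - 3 a_0 = 1  =>  a_1 = 3*3 + 1 = 10
 x^k (k >= 2): a_k = 3 a_{k-1} - 2 a_{k-2}.
Iterating: a_2 = 24, a_3 = 52, a_4 = 108, a_5 = 220.
So the coefficient of x^5 is 220.

220


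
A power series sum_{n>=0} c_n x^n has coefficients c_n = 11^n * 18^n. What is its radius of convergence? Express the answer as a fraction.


By the root test (Cauchy-Hadamard), the radius is R = 1 / limsup_n |c_n|^(1/n).
Here |c_n|^(1/n) = (11^n * 18^n)^(1/n) = 11 * 18 = 198 for all n.
So R = 1/198 = 1/198.

1/198


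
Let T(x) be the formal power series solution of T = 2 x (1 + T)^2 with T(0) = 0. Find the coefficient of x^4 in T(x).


Apply the Lagrange inversion formula: if T = 2 x * phi(T) with phi(t) = (1 + t)^2, then [x^n] T = 2^n * (1/n) [t^(n-1)] phi(t)^n = 2^n * (1/n) [t^(n-1)] (1 + t)^(2n) = 2^n * (1/n) C(2n, n-1).
Using the identity C(2n, n-1) = C(2n, n) * n / (n+1), the unscaled factor equals C(2n, n) / (n+1) = C_n, the n-th Catalan number.
For n = 4: C_4 = C(8, 4) / 5 = 70/5 = 14.
With the 2^4 = 16 factor, the coefficient is 16 * 14 = 224.

224


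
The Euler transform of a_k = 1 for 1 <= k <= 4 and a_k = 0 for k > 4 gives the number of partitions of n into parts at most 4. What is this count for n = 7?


Partitions of 7 into parts at most 4:
Using generating function (1-x)^(-1)(1-x^2)^(-1)...(1-x^4)^(-1),
the coefficient of x^7 = 11

11


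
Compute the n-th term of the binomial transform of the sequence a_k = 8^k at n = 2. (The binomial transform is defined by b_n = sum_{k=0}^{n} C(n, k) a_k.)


With a_k = 8^k, b_n = sum_{k=0}^{n} C(n, k) 8^k = (1 + 8)^n by the binomial theorem.
For n = 2: (1 + 8)^2 = 9^2 = 81.

81


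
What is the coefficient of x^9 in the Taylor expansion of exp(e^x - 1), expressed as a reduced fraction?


exp(e^x - 1) = sum_{k>=0} Bell_k x^k / k!, where Bell_k is the k-th Bell number.
So the coefficient of x^9 is Bell_9 / 9!.
Computing: Bell_9 = 21147 and 9! = 362880, giving
21147/362880 = 1007/17280.

1007/17280


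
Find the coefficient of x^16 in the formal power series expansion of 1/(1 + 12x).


Write 1/(1 + c x) = 1/(1 - (-c) x) and apply the geometric-series identity
1/(1 - y) = sum_{k>=0} y^k to get 1/(1 + c x) = sum_{k>=0} (-c)^k x^k.
So the coefficient of x^k is (-c)^k = (-1)^k * c^k.
Here c = 12 and k = 16:
(-12)^16 = 1 * 184884258895036416 = 184884258895036416

184884258895036416


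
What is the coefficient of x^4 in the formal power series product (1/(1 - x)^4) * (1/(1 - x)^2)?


Combine the factors: (1/(1 - x)^4) * (1/(1 - x)^2) = 1/(1 - x)^6.
Then use 1/(1 - x)^r = sum_{k>=0} C(k + r - 1, r - 1) x^k with r = 6 and k = 4:
C(9, 5) = 126.

126


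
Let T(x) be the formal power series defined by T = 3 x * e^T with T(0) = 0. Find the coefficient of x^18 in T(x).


Apply the Lagrange inversion formula: if T = 3 x * phi(T) with phi(t) = e^t, then
[x^n] T = 3^n * (1/n) [t^(n-1)] phi(t)^n = 3^n * (1/n) [t^(n-1)] e^(n t) = 3^n * (1/n) * n^(n-1) / (n-1)! = 3^n * n^(n-1) / n!.
When c = 1 this is the Cayley count of rooted labeled trees on n vertices, divided by n!.
For n = 18: 3^18 * 18^17 / 18! = 387420489 * 2185911559738696531968/6402373705728000 = 1969541804367222465762/14889875.

1969541804367222465762/14889875


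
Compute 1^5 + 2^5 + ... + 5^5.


This power sum has a closed form given by Faulhaber's formula
sum_{k=1}^{m} k^p = (1 / (p + 1)) * sum_{j=0}^{p} C(p + 1, j) B_j m^(p + 1 - j),
but for small m direct computation is fastest:
1 + 32 + 243 + 1024 + 3125 = 4425.

4425


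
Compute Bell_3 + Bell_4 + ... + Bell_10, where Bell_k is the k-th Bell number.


Recall Bell_k counts set partitions of a k-set (with Bell_0 = 1 by convention).
Bell_3 through Bell_10: 5, 15, 52, 203, 877, 4140, 21147, 115975
Sum = 5 + 15 + 52 + 203 + 877 + 4140 + 21147 + 115975 = 142414.

142414


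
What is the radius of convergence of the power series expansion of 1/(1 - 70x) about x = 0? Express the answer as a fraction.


Expanding 1/(1 - 70x) = sum_{k>=0} 70^k x^k, the series converges when |70x| < 1, i.e., |x| < 1/70.
So the radius of convergence is 1/70 = 1/70.

1/70


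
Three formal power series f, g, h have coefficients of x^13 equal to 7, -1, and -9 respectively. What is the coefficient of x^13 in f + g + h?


Series addition is componentwise:
7 + -1 + -9
= -3

-3


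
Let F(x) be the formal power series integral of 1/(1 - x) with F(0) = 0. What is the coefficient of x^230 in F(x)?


1/(1 - x) = sum_{k>=0} x^k. Integrating termwise and using F(0) = 0 gives
F(x) = sum_{k>=0} x^(k+1) / (k+1) = sum_{m>=1} x^m / m = -ln(1 - x).
So the coefficient of x^230 is 1/230 = 1/230.

1/230
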